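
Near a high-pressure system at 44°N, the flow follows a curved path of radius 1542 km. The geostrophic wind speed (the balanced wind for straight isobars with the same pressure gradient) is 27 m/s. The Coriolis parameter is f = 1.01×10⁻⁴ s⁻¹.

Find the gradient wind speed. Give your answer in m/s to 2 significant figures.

Around a high, pressure-gradient force acts outward with centrifugal, so Coriolis balances both:
fV = (1/ρ)|∂P/∂n| + V²/R  →  V² − fR·V + fR·V_g = 0
With fR = 1.01×10⁻⁴ × 1542×10³ m = 156 m/s:
V = [fR − √((fR)² − 4 fR V_g)]/2 = [156 − √(156² − 4×156×27)]/2 = 34.8 m/s
Supergeostrophic (V > V_g = 27 m/s), as expected around a high.

35 m/s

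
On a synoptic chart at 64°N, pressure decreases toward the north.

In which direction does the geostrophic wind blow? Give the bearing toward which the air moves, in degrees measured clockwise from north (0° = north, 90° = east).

090°

The pressure-gradient force points toward the north (bearing 000°).
Geostrophic balance: in the Northern Hemisphere the Coriolis force deflects motion to the right, so the geostrophic wind blows 90° to the right of the pressure-gradient force (low pressure on the left).
Rotating 000° by 90° clockwise gives 090° — the wind blows toward the east.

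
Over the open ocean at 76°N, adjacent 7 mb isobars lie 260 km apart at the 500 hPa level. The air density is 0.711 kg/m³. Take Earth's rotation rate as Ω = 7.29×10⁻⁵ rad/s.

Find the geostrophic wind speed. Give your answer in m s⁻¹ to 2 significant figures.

27 m s⁻¹

Coriolis parameter at 76°N:
f = 2Ω sin φ = 2 × 7.29×10⁻⁵ × sin 76° = 1.41×10⁻⁴ s⁻¹
Pressure gradient: |∂P/∂n| = 700 Pa / 260000 m = 2.69×10⁻³ Pa/m
Geostrophic balance (pressure-gradient force = Coriolis force):
V_g = (1/(fρ)) |∂P/∂n| = 2.69×10⁻³ / (1.41×10⁻⁴ × 0.711) = 26.8 m/s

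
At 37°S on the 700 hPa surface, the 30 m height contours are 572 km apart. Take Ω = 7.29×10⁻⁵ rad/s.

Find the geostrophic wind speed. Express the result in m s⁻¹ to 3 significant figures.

Coriolis parameter at 37°S:
f = 2Ω sin φ = 2 × 7.29×10⁻⁵ × sin 37° = 8.77×10⁻⁵ s⁻¹
Height gradient: |∂Z/∂n| = 30 m / 572000 m = 5.24×10⁻⁵
On a pressure surface, geostrophic balance gives V_g = (g/f)|∂Z/∂n|:
V_g = 9.81 × 5.24×10⁻⁵ / 8.77×10⁻⁵ = 5.86 m/s

5.86 m s⁻¹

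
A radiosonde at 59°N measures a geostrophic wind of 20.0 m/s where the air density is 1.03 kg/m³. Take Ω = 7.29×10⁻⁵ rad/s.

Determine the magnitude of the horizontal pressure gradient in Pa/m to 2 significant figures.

Coriolis parameter at 59°N:
f = 2Ω sin φ = 2 × 7.29×10⁻⁵ × sin 59° = 1.25×10⁻⁴ s⁻¹
Geostrophic balance rearranged: |∂P/∂n| = f ρ V_g
|∂P/∂n| = 1.25×10⁻⁴ × 1.03 × 20.0 = 2.57×10⁻³ Pa/m

2.6×10⁻³ Pa/m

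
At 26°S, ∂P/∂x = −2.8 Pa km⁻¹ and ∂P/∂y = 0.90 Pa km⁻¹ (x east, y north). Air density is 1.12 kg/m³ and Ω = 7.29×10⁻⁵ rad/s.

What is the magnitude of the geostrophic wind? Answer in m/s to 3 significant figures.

Coriolis parameter at 26°S:
f = 2Ω sin φ = 2 × 7.29×10⁻⁵ × sin 26° = 6.39×10⁻⁵ s⁻¹
In the Southern Hemisphere f is negative: f = −6.39×10⁻⁵ s⁻¹.
Component geostrophic relations (x east, y north):
u_g = −(1/(fρ)) ∂P/∂y,  v_g = (1/(fρ)) ∂P/∂x
u_g = −(0.90×10⁻³)/(−6.39×10⁻⁵ × 1.12) = 12.6 m/s;  v_g = (−2.8×10⁻³)/(−6.39×10⁻⁵ × 1.12) = 39.1 m/s
|V_g| = √(u_g² + v_g²) = 41.1 m/s

41.1 m/s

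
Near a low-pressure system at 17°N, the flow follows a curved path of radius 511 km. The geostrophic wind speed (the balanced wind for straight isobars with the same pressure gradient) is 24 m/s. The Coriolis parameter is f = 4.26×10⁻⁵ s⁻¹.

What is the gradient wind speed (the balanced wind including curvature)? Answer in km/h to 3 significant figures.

Around a low, centrifugal force acts outward with Coriolis, so pressure-gradient force balances both:
(1/ρ)|∂P/∂n| = fV + V²/R  →  V² + fR·V − fR·V_g = 0
With fR = 4.26×10⁻⁵ × 511×10³ m = 21.8 m/s:
V = [−fR + √((fR)² + 4 fR V_g)]/2 = [−21.8 + √(21.8² + 4×21.8×24)]/2 = 14.4 m/s
Subgeostrophic (V < V_g = 24 m/s), as expected around a low.
Converting: 14.4 m/s × 3.6 = 52.0 km/h

52.0 km/h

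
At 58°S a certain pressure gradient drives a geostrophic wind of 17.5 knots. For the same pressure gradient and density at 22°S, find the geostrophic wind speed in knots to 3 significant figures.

With the same pressure gradient and density, V_g ∝ 1/f ∝ 1/sin φ.
V₂ = V₁ · sin φ₁ / sin φ₂ = 17.5 × sin 58° / sin 22°
V₂ = 17.5 × 0.8480/0.3746 = 39.6 knots

39.6 knots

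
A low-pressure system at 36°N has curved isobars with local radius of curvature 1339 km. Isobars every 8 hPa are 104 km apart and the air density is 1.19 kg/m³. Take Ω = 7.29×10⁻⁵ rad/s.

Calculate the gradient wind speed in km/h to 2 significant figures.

190 km/h

Coriolis parameter at 36°N:
f = 2Ω sin φ = 2 × 7.29×10⁻⁵ × sin 36° = 8.57×10⁻⁵ s⁻¹
Pressure gradient: |∂P/∂n| = 800 Pa / 104000 m = 7.69×10⁻³ Pa/m
Geostrophic speed: V_g = |∂P/∂n|/(fρ) = 7.69×10⁻³/(8.57×10⁻⁵ × 1.19) = 75.4 m/s
Around a low, centrifugal force acts outward with Coriolis, so pressure-gradient force balances both:
(1/ρ)|∂P/∂n| = fV + V²/R  →  V² + fR·V − fR·V_g = 0
With fR = 8.57×10⁻⁵ × 1339×10³ m = 115 m/s:
V = [−fR + √((fR)² + 4 fR V_g)]/2 = [−115 + √(115² + 4×115×75.4)]/2 = 51.9 m/s
Subgeostrophic (V < V_g = 75.4 m/s), as expected around a low.
Converting: 51.9 m/s × 3.6 = 190 km/h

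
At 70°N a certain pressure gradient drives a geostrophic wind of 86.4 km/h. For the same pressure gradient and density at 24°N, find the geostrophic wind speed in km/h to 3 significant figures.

With the same pressure gradient and density, V_g ∝ 1/f ∝ 1/sin φ.
V₂ = V₁ · sin φ₁ / sin φ₂ = 86.4 × sin 70° / sin 24°
V₂ = 86.4 × 0.9397/0.4067 = 200 km/h

200 km/h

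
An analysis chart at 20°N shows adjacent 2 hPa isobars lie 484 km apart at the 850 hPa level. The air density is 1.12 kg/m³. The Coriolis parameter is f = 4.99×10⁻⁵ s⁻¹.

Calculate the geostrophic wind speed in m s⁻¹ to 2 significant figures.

7.4 m s⁻¹

Pressure gradient: |∂P/∂n| = 200 Pa / 484000 m = 4.13×10⁻⁴ Pa/m
Geostrophic balance (pressure-gradient force = Coriolis force):
V_g = (1/(fρ)) |∂P/∂n| = 4.13×10⁻⁴ / (4.99×10⁻⁵ × 1.12) = 7.39 m/s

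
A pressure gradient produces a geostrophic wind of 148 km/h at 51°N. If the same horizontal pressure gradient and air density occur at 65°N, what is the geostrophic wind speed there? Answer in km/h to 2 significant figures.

With the same pressure gradient and density, V_g ∝ 1/f ∝ 1/sin φ.
V₂ = V₁ · sin φ₁ / sin φ₂ = 148 × sin 51° / sin 65°
V₂ = 148 × 0.7771/0.9063 = 130 km/h

130 km/h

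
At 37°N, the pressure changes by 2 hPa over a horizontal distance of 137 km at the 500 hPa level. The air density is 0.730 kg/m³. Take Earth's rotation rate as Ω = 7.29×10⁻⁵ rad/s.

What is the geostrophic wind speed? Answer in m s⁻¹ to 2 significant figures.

Coriolis parameter at 37°N:
f = 2Ω sin φ = 2 × 7.29×10⁻⁵ × sin 37° = 8.77×10⁻⁵ s⁻¹
Pressure gradient: |∂P/∂n| = 200 Pa / 137000 m = 1.46×10⁻³ Pa/m
Geostrophic balance (pressure-gradient force = Coriolis force):
V_g = (1/(fρ)) |∂P/∂n| = 1.46×10⁻³ / (8.77×10⁻⁵ × 0.730) = 22.8 m/s

23 m s⁻¹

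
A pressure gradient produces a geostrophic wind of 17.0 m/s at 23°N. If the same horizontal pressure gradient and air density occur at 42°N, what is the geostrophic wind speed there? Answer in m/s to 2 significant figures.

With the same pressure gradient and density, V_g ∝ 1/f ∝ 1/sin φ.
V₂ = V₁ · sin φ₁ / sin φ₂ = 17.0 × sin 23° / sin 42°
V₂ = 17.0 × 0.3907/0.6691 = 9.9 m/s

9.9 m/s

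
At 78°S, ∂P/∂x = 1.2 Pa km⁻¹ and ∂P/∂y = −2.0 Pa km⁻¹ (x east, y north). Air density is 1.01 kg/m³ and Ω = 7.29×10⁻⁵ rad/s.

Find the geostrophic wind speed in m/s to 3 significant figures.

Coriolis parameter at 78°S:
f = 2Ω sin φ = 2 × 7.29×10⁻⁵ × sin 78° = 1.43×10⁻⁴ s⁻¹
In the Southern Hemisphere f is negative: f = −1.43×10⁻⁴ s⁻¹.
Component geostrophic relations (x east, y north):
u_g = −(1/(fρ)) ∂P/∂y,  v_g = (1/(fρ)) ∂P/∂x
u_g = −(−2.0×10⁻³)/(−1.43×10⁻⁴ × 1.01) = −13.9 m/s;  v_g = (1.2×10⁻³)/(−1.43×10⁻⁴ × 1.01) = −8.33 m/s
|V_g| = √(u_g² + v_g²) = 16.2 m/s

16.2 m/s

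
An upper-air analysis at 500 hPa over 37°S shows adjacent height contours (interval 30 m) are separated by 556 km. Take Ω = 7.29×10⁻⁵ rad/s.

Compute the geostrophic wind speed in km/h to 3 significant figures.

21.7 km/h

Coriolis parameter at 37°S:
f = 2Ω sin φ = 2 × 7.29×10⁻⁵ × sin 37° = 8.77×10⁻⁵ s⁻¹
Height gradient: |∂Z/∂n| = 30 m / 556000 m = 5.40×10⁻⁵
On a pressure surface, geostrophic balance gives V_g = (g/f)|∂Z/∂n|:
V_g = 9.81 × 5.40×10⁻⁵ / 8.77×10⁻⁵ = 6.03 m/s
Converting: 6.03 m/s × 3.6 = 21.7 km/h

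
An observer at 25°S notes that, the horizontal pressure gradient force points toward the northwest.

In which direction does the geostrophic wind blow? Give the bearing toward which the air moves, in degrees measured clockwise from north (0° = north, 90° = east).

225°

The pressure-gradient force points toward the northwest (bearing 315°).
Geostrophic balance: in the Southern Hemisphere the Coriolis force deflects motion to the left, so the geostrophic wind blows 90° to the left of the pressure-gradient force (low pressure on the right).
Rotating 315° by 90° counterclockwise gives 225° — the wind blows toward the southwest.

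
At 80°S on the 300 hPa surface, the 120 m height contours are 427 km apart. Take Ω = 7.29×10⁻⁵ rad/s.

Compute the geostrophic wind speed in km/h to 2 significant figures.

Coriolis parameter at 80°S:
f = 2Ω sin φ = 2 × 7.29×10⁻⁵ × sin 80° = 1.44×10⁻⁴ s⁻¹
Height gradient: |∂Z/∂n| = 120 m / 427000 m = 2.81×10⁻⁴
On a pressure surface, geostrophic balance gives V_g = (g/f)|∂Z/∂n|:
V_g = 9.81 × 2.81×10⁻⁴ / 1.44×10⁻⁴ = 19.2 m/s
Converting: 19.2 m/s × 3.6 = 69 km/h

69 km/h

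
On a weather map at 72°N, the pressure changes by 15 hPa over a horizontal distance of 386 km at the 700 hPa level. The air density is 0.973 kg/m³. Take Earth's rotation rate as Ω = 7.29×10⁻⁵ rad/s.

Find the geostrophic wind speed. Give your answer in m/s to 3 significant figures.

28.8 m/s

Coriolis parameter at 72°N:
f = 2Ω sin φ = 2 × 7.29×10⁻⁵ × sin 72° = 1.39×10⁻⁴ s⁻¹
Pressure gradient: |∂P/∂n| = 1500 Pa / 386000 m = 3.89×10⁻³ Pa/m
Geostrophic balance (pressure-gradient force = Coriolis force):
V_g = (1/(fρ)) |∂P/∂n| = 3.89×10⁻³ / (1.39×10⁻⁴ × 0.973) = 28.8 m/s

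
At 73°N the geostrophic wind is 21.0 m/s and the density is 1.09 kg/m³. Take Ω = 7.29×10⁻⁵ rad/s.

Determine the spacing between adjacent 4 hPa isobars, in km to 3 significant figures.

Coriolis parameter at 73°N:
f = 2Ω sin φ = 2 × 7.29×10⁻⁵ × sin 73° = 1.39×10⁻⁴ s⁻¹
Geostrophic balance rearranged: |∂P/∂n| = f ρ V_g
|∂P/∂n| = 1.39×10⁻⁴ × 1.09 × 21.0 = 3.19×10⁻³ Pa/m
Isobar spacing: Δn = ΔP/|∂P/∂n| = 400 Pa / 3.19×10⁻³ Pa/m = 125332 m ≈ 125 km

125 km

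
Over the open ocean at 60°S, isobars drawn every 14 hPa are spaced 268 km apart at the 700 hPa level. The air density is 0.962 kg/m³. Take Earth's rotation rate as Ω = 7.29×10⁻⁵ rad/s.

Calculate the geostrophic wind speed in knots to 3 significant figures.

Coriolis parameter at 60°S:
f = 2Ω sin φ = 2 × 7.29×10⁻⁵ × sin 60° = 1.26×10⁻⁴ s⁻¹
Pressure gradient: |∂P/∂n| = 1400 Pa / 268000 m = 5.22×10⁻³ Pa/m
Geostrophic balance (pressure-gradient force = Coriolis force):
V_g = (1/(fρ)) |∂P/∂n| = 5.22×10⁻³ / (1.26×10⁻⁴ × 0.962) = 43.0 m/s
Converting: 43.0 m/s × 1.944 = 83.6 knots

83.6 knots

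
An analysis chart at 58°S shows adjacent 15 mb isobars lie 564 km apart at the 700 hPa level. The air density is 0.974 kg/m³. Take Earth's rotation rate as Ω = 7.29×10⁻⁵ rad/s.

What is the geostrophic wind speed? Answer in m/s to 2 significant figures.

22 m/s

Coriolis parameter at 58°S:
f = 2Ω sin φ = 2 × 7.29×10⁻⁵ × sin 58° = 1.24×10⁻⁴ s⁻¹
Pressure gradient: |∂P/∂n| = 1500 Pa / 564000 m = 2.66×10⁻³ Pa/m
Geostrophic balance (pressure-gradient force = Coriolis force):
V_g = (1/(fρ)) |∂P/∂n| = 2.66×10⁻³ / (1.24×10⁻⁴ × 0.974) = 22.1 m/s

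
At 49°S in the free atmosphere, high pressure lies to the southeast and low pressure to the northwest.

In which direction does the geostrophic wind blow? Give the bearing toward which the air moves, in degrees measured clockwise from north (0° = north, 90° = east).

225°

The pressure-gradient force points toward the northwest (bearing 315°).
Geostrophic balance: in the Southern Hemisphere the Coriolis force deflects motion to the left, so the geostrophic wind blows 90° to the left of the pressure-gradient force (low pressure on the right).
Rotating 315° by 90° counterclockwise gives 225° — the wind blows toward the southwest.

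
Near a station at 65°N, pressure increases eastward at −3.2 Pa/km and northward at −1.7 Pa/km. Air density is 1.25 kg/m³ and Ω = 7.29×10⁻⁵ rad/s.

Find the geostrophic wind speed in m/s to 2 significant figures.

22 m/s

Coriolis parameter at 65°N:
f = 2Ω sin φ = 2 × 7.29×10⁻⁵ × sin 65° = 1.32×10⁻⁴ s⁻¹
Component geostrophic relations (x east, y north):
u_g = −(1/(fρ)) ∂P/∂y,  v_g = (1/(fρ)) ∂P/∂x
u_g = −(−1.7×10⁻³)/(1.32×10⁻⁴ × 1.25) = 10.3 m/s;  v_g = (−3.2×10⁻³)/(1.32×10⁻⁴ × 1.25) = −19.4 m/s
|V_g| = √(u_g² + v_g²) = 21.9 m/s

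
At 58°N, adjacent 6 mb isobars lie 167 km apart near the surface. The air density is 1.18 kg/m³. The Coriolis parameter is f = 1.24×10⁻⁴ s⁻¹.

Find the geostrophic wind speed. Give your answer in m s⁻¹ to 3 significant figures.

24.6 m s⁻¹

Pressure gradient: |∂P/∂n| = 600 Pa / 167000 m = 3.59×10⁻³ Pa/m
Geostrophic balance (pressure-gradient force = Coriolis force):
V_g = (1/(fρ)) |∂P/∂n| = 3.59×10⁻³ / (1.24×10⁻⁴ × 1.18) = 24.6 m/s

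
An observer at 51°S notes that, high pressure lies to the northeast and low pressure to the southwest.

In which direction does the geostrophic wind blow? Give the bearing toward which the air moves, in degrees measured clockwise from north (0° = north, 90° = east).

135°

The pressure-gradient force points toward the southwest (bearing 225°).
Geostrophic balance: in the Southern Hemisphere the Coriolis force deflects motion to the left, so the geostrophic wind blows 90° to the left of the pressure-gradient force (low pressure on the right).
Rotating 225° by 90° counterclockwise gives 135° — the wind blows toward the southeast.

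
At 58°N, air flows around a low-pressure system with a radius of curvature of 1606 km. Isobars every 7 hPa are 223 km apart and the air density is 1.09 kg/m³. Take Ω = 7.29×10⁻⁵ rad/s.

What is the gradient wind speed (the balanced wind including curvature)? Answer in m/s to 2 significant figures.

Coriolis parameter at 58°N:
f = 2Ω sin φ = 2 × 7.29×10⁻⁵ × sin 58° = 1.24×10⁻⁴ s⁻¹
Pressure gradient: |∂P/∂n| = 700 Pa / 223000 m = 3.14×10⁻³ Pa/m
Geostrophic speed: V_g = |∂P/∂n|/(fρ) = 3.14×10⁻³/(1.24×10⁻⁴ × 1.09) = 23.3 m/s
Around a low, centrifugal force acts outward with Coriolis, so pressure-gradient force balances both:
(1/ρ)|∂P/∂n| = fV + V²/R  →  V² + fR·V − fR·V_g = 0
With fR = 1.24×10⁻⁴ × 1606×10³ m = 199 m/s:
V = [−fR + √((fR)² + 4 fR V_g)]/2 = [−199 + √(199² + 4×199×23.3)]/2 = 21.1 m/s
Subgeostrophic (V < V_g = 23.3 m/s), as expected around a low.

21 m/s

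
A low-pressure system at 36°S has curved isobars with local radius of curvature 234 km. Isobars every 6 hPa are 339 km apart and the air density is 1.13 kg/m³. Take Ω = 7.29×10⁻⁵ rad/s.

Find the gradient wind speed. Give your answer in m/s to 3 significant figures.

11.6 m/s

Coriolis parameter at 36°S:
f = 2Ω sin φ = 2 × 7.29×10⁻⁵ × sin 36° = 8.57×10⁻⁵ s⁻¹
Pressure gradient: |∂P/∂n| = 600 Pa / 339000 m = 1.77×10⁻³ Pa/m
Geostrophic speed: V_g = |∂P/∂n|/(fρ) = 1.77×10⁻³/(8.57×10⁻⁵ × 1.13) = 18.3 m/s
Around a low, centrifugal force acts outward with Coriolis, so pressure-gradient force balances both:
(1/ρ)|∂P/∂n| = fV + V²/R  →  V² + fR·V − fR·V_g = 0
With fR = 8.57×10⁻⁵ × 234×10³ m = 20.1 m/s:
V = [−fR + √((fR)² + 4 fR V_g)]/2 = [−20.1 + √(20.1² + 4×20.1×18.3)]/2 = 11.6 m/s
Subgeostrophic (V < V_g = 18.3 m/s), as expected around a low.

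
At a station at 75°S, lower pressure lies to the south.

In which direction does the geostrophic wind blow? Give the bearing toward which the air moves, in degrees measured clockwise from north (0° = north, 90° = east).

090°

The pressure-gradient force points toward the south (bearing 180°).
Geostrophic balance: in the Southern Hemisphere the Coriolis force deflects motion to the left, so the geostrophic wind blows 90° to the left of the pressure-gradient force (low pressure on the right).
Rotating 180° by 90° counterclockwise gives 090° — the wind blows toward the east.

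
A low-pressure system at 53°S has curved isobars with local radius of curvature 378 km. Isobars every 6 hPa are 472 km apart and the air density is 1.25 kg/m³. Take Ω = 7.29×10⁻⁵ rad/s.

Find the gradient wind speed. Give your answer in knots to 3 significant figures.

Coriolis parameter at 53°S:
f = 2Ω sin φ = 2 × 7.29×10⁻⁵ × sin 53° = 1.16×10⁻⁴ s⁻¹
Pressure gradient: |∂P/∂n| = 600 Pa / 472000 m = 1.27×10⁻³ Pa/m
Geostrophic speed: V_g = |∂P/∂n|/(fρ) = 1.27×10⁻³/(1.16×10⁻⁴ × 1.25) = 8.73 m/s
Around a low, centrifugal force acts outward with Coriolis, so pressure-gradient force balances both:
(1/ρ)|∂P/∂n| = fV + V²/R  →  V² + fR·V − fR·V_g = 0
With fR = 1.16×10⁻⁴ × 378×10³ m = 44.0 m/s:
V = [−fR + √((fR)² + 4 fR V_g)]/2 = [−44.0 + √(44.0² + 4×44.0×8.73)]/2 = 7.47 m/s
Subgeostrophic (V < V_g = 8.73 m/s), as expected around a low.
Converting: 7.47 m/s × 1.944 = 14.5 knots

14.5 knots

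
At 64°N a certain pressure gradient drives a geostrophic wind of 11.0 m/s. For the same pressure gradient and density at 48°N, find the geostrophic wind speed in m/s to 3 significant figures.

13.3 m/s

With the same pressure gradient and density, V_g ∝ 1/f ∝ 1/sin φ.
V₂ = V₁ · sin φ₁ / sin φ₂ = 11.0 × sin 64° / sin 48°
V₂ = 11.0 × 0.8988/0.7431 = 13.3 m/s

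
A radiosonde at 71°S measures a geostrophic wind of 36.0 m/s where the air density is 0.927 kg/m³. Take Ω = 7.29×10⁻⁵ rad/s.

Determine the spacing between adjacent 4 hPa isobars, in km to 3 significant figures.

Coriolis parameter at 71°S:
f = 2Ω sin φ = 2 × 7.29×10⁻⁵ × sin 71° = 1.38×10⁻⁴ s⁻¹
Geostrophic balance rearranged: |∂P/∂n| = f ρ V_g
|∂P/∂n| = 1.38×10⁻⁴ × 0.927 × 36.0 = 4.60×10⁻³ Pa/m
Isobar spacing: Δn = ΔP/|∂P/∂n| = 400 Pa / 4.60×10⁻³ Pa/m = 86946 m ≈ 86.9 km

86.9 km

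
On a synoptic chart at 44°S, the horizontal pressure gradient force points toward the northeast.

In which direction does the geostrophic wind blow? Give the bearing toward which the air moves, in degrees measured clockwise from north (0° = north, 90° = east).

315°

The pressure-gradient force points toward the northeast (bearing 045°).
Geostrophic balance: in the Southern Hemisphere the Coriolis force deflects motion to the left, so the geostrophic wind blows 90° to the left of the pressure-gradient force (low pressure on the right).
Rotating 045° by 90° counterclockwise gives 315° — the wind blows toward the northwest.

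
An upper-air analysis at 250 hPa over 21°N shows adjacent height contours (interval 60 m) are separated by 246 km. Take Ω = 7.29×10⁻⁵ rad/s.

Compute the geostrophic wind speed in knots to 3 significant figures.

Coriolis parameter at 21°N:
f = 2Ω sin φ = 2 × 7.29×10⁻⁵ × sin 21° = 5.23×10⁻⁵ s⁻¹
Height gradient: |∂Z/∂n| = 60 m / 246000 m = 2.44×10⁻⁴
On a pressure surface, geostrophic balance gives V_g = (g/f)|∂Z/∂n|:
V_g = 9.81 × 2.44×10⁻⁴ / 5.23×10⁻⁵ = 45.8 m/s
Converting: 45.8 m/s × 1.944 = 89.0 knots

89.0 knots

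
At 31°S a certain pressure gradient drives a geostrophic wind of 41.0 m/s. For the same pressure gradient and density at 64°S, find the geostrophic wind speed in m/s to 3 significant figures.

23.5 m/s

With the same pressure gradient and density, V_g ∝ 1/f ∝ 1/sin φ.
V₂ = V₁ · sin φ₁ / sin φ₂ = 41.0 × sin 31° / sin 64°
V₂ = 41.0 × 0.5150/0.8988 = 23.5 m/s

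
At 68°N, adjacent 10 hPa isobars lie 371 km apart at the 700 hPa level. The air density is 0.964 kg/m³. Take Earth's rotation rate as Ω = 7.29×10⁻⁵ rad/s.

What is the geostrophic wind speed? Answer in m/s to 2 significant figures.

Coriolis parameter at 68°N:
f = 2Ω sin φ = 2 × 7.29×10⁻⁵ × sin 68° = 1.35×10⁻⁴ s⁻¹
Pressure gradient: |∂P/∂n| = 1000 Pa / 371000 m = 2.70×10⁻³ Pa/m
Geostrophic balance (pressure-gradient force = Coriolis force):
V_g = (1/(fρ)) |∂P/∂n| = 2.70×10⁻³ / (1.35×10⁻⁴ × 0.964) = 20.7 m/s

21 m/s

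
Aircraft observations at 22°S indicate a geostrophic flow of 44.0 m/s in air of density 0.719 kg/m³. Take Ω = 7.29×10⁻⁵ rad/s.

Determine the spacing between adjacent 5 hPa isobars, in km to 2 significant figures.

Coriolis parameter at 22°S:
f = 2Ω sin φ = 2 × 7.29×10⁻⁵ × sin 22° = 5.46×10⁻⁵ s⁻¹
Geostrophic balance rearranged: |∂P/∂n| = f ρ V_g
|∂P/∂n| = 5.46×10⁻⁵ × 0.719 × 44.0 = 1.73×10⁻³ Pa/m
Isobar spacing: Δn = ΔP/|∂P/∂n| = 500 Pa / 1.73×10⁻³ Pa/m = 289371 m ≈ 290 km

290 km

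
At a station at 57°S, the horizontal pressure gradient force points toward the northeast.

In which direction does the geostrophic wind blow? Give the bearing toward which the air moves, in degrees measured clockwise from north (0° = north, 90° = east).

The pressure-gradient force points toward the northeast (bearing 045°).
Geostrophic balance: in the Southern Hemisphere the Coriolis force deflects motion to the left, so the geostrophic wind blows 90° to the left of the pressure-gradient force (low pressure on the right).
Rotating 045° by 90° counterclockwise gives 315° — the wind blows toward the northwest.

315°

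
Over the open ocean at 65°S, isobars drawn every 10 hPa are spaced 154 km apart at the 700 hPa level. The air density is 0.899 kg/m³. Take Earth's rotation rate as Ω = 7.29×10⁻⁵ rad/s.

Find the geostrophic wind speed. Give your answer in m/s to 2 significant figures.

55 m/s

Coriolis parameter at 65°S:
f = 2Ω sin φ = 2 × 7.29×10⁻⁵ × sin 65° = 1.32×10⁻⁴ s⁻¹
Pressure gradient: |∂P/∂n| = 1000 Pa / 154000 m = 6.49×10⁻³ Pa/m
Geostrophic balance (pressure-gradient force = Coriolis force):
V_g = (1/(fρ)) |∂P/∂n| = 6.49×10⁻³ / (1.32×10⁻⁴ × 0.899) = 54.7 m/s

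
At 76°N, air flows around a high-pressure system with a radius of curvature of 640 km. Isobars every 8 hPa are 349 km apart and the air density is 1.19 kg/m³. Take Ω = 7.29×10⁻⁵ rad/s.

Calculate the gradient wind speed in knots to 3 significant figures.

Coriolis parameter at 76°N:
f = 2Ω sin φ = 2 × 7.29×10⁻⁵ × sin 76° = 1.41×10⁻⁴ s⁻¹
Pressure gradient: |∂P/∂n| = 800 Pa / 349000 m = 2.29×10⁻³ Pa/m
Geostrophic speed: V_g = |∂P/∂n|/(fρ) = 2.29×10⁻³/(1.41×10⁻⁴ × 1.19) = 13.6 m/s
Around a high, pressure-gradient force acts outward with centrifugal, so Coriolis balances both:
fV = (1/ρ)|∂P/∂n| + V²/R  →  V² − fR·V + fR·V_g = 0
With fR = 1.41×10⁻⁴ × 640×10³ m = 90.5 m/s:
V = [fR − √((fR)² − 4 fR V_g)]/2 = [90.5 − √(90.5² − 4×90.5×13.6)]/2 = 16.7 m/s
Supergeostrophic (V > V_g = 13.6 m/s), as expected around a high.
Converting: 16.7 m/s × 1.944 = 32.5 knots

32.5 knots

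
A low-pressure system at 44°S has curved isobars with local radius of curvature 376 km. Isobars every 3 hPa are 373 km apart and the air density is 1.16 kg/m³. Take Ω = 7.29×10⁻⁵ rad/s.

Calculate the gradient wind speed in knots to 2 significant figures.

12 knots

Coriolis parameter at 44°S:
f = 2Ω sin φ = 2 × 7.29×10⁻⁵ × sin 44° = 1.01×10⁻⁴ s⁻¹
Pressure gradient: |∂P/∂n| = 300 Pa / 373000 m = 8.04×10⁻⁴ Pa/m
Geostrophic speed: V_g = |∂P/∂n|/(fρ) = 8.04×10⁻⁴/(1.01×10⁻⁴ × 1.16) = 6.85 m/s
Around a low, centrifugal force acts outward with Coriolis, so pressure-gradient force balances both:
(1/ρ)|∂P/∂n| = fV + V²/R  →  V² + fR·V − fR·V_g = 0
With fR = 1.01×10⁻⁴ × 376×10³ m = 38.1 m/s:
V = [−fR + √((fR)² + 4 fR V_g)]/2 = [−38.1 + √(38.1² + 4×38.1×6.85)]/2 = 5.92 m/s
Subgeostrophic (V < V_g = 6.85 m/s), as expected around a low.
Converting: 5.92 m/s × 1.944 = 12 knots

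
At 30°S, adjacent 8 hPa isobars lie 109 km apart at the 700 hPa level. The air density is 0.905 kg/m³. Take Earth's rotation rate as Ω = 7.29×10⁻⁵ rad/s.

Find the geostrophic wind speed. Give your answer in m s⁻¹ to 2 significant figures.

110 m s⁻¹

Coriolis parameter at 30°S:
f = 2Ω sin φ = 2 × 7.29×10⁻⁵ × sin 30° = 7.29×10⁻⁵ s⁻¹
Pressure gradient: |∂P/∂n| = 800 Pa / 109000 m = 7.34×10⁻³ Pa/m
Geostrophic balance (pressure-gradient force = Coriolis force):
V_g = (1/(fρ)) |∂P/∂n| = 7.34×10⁻³ / (7.29×10⁻⁵ × 0.905) = 111 m/s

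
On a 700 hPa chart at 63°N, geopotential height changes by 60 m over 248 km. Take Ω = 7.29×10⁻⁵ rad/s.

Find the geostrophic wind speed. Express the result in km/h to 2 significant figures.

Coriolis parameter at 63°N:
f = 2Ω sin φ = 2 × 7.29×10⁻⁵ × sin 63° = 1.30×10⁻⁴ s⁻¹
Height gradient: |∂Z/∂n| = 60 m / 248000 m = 2.42×10⁻⁴
On a pressure surface, geostrophic balance gives V_g = (g/f)|∂Z/∂n|:
V_g = 9.81 × 2.42×10⁻⁴ / 1.30×10⁻⁴ = 18.3 m/s
Converting: 18.3 m/s × 3.6 = 66 km/h

66 km/h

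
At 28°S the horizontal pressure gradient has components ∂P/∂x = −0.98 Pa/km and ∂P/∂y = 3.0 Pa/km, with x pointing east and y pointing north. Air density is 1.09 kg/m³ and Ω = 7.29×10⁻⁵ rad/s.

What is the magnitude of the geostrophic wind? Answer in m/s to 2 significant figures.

42 m/s

Coriolis parameter at 28°S:
f = 2Ω sin φ = 2 × 7.29×10⁻⁵ × sin 28° = 6.84×10⁻⁵ s⁻¹
In the Southern Hemisphere f is negative: f = −6.84×10⁻⁵ s⁻¹.
Component geostrophic relations (x east, y north):
u_g = −(1/(fρ)) ∂P/∂y,  v_g = (1/(fρ)) ∂P/∂x
u_g = −(3.0×10⁻³)/(−6.84×10⁻⁵ × 1.09) = 40.2 m/s;  v_g = (−0.98×10⁻³)/(−6.84×10⁻⁵ × 1.09) = 13.1 m/s
|V_g| = √(u_g² + v_g²) = 42.3 m/s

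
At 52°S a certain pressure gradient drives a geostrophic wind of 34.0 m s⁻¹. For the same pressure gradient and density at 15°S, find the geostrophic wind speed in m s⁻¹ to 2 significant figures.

With the same pressure gradient and density, V_g ∝ 1/f ∝ 1/sin φ.
V₂ = V₁ · sin φ₁ / sin φ₂ = 34.0 × sin 52° / sin 15°
V₂ = 34.0 × 0.7880/0.2588 = 100 m s⁻¹

100 m s⁻¹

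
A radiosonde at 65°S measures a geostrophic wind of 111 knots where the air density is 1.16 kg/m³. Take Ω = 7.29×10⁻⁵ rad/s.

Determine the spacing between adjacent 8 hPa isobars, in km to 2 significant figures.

91 km

Coriolis parameter at 65°S:
f = 2Ω sin φ = 2 × 7.29×10⁻⁵ × sin 65° = 1.32×10⁻⁴ s⁻¹
Wind speed in SI: 111 knots = 57.1 m/s
Geostrophic balance rearranged: |∂P/∂n| = f ρ V_g
|∂P/∂n| = 1.32×10⁻⁴ × 1.16 × 57.1 = 8.75×10⁻³ Pa/m
Isobar spacing: Δn = ΔP/|∂P/∂n| = 800 Pa / 8.75×10⁻³ Pa/m = 91398 m ≈ 91 km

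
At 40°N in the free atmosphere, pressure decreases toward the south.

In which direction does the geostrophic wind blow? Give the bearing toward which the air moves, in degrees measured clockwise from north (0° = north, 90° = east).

270°

The pressure-gradient force points toward the south (bearing 180°).
Geostrophic balance: in the Northern Hemisphere the Coriolis force deflects motion to the right, so the geostrophic wind blows 90° to the right of the pressure-gradient force (low pressure on the left).
Rotating 180° by 90° clockwise gives 270° — the wind blows toward the west.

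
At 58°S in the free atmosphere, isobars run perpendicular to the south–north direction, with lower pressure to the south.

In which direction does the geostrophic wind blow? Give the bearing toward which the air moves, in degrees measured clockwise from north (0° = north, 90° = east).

090°

The pressure-gradient force points toward the south (bearing 180°).
Geostrophic balance: in the Southern Hemisphere the Coriolis force deflects motion to the left, so the geostrophic wind blows 90° to the left of the pressure-gradient force (low pressure on the right).
Rotating 180° by 90° counterclockwise gives 090° — the wind blows toward the east.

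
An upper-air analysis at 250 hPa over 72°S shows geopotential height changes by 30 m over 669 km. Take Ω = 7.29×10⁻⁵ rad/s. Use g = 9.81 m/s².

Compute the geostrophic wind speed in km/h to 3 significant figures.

Coriolis parameter at 72°S:
f = 2Ω sin φ = 2 × 7.29×10⁻⁵ × sin 72° = 1.39×10⁻⁴ s⁻¹
Height gradient: |∂Z/∂n| = 30 m / 669000 m = 4.48×10⁻⁵
On a pressure surface, geostrophic balance gives V_g = (g/f)|∂Z/∂n|:
V_g = 9.81 × 4.48×10⁻⁵ / 1.39×10⁻⁴ = 3.17 m/s
Converting: 3.17 m/s × 3.6 = 11.4 km/h

11.4 km/h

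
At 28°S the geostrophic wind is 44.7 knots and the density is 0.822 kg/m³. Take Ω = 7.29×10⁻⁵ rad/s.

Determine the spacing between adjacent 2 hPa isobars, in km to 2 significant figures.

150 km

Coriolis parameter at 28°S:
f = 2Ω sin φ = 2 × 7.29×10⁻⁵ × sin 28° = 6.84×10⁻⁵ s⁻¹
Wind speed in SI: 44.7 knots = 23.0 m/s
Geostrophic balance rearranged: |∂P/∂n| = f ρ V_g
|∂P/∂n| = 6.84×10⁻⁵ × 0.822 × 23.0 = 1.29×10⁻³ Pa/m
Isobar spacing: Δn = ΔP/|∂P/∂n| = 200 Pa / 1.29×10⁻³ Pa/m = 154577 m ≈ 150 km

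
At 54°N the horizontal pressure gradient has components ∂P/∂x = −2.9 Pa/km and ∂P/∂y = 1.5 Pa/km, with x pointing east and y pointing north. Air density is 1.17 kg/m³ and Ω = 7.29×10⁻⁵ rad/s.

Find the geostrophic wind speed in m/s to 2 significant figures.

Coriolis parameter at 54°N:
f = 2Ω sin φ = 2 × 7.29×10⁻⁵ × sin 54° = 1.18×10⁻⁴ s⁻¹
Component geostrophic relations (x east, y north):
u_g = −(1/(fρ)) ∂P/∂y,  v_g = (1/(fρ)) ∂P/∂x
u_g = −(1.5×10⁻³)/(1.18×10⁻⁴ × 1.17) = −10.9 m/s;  v_g = (−2.9×10⁻³)/(1.18×10⁻⁴ × 1.17) = −21.0 m/s
|V_g| = √(u_g² + v_g²) = 23.7 m/s

24 m/s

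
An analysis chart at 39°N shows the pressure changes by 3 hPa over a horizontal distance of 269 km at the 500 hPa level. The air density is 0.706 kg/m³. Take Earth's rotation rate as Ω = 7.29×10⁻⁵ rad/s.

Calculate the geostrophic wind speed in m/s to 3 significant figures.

17.2 m/s

Coriolis parameter at 39°N:
f = 2Ω sin φ = 2 × 7.29×10⁻⁵ × sin 39° = 9.18×10⁻⁵ s⁻¹
Pressure gradient: |∂P/∂n| = 300 Pa / 269000 m = 1.12×10⁻³ Pa/m
Geostrophic balance (pressure-gradient force = Coriolis force):
V_g = (1/(fρ)) |∂P/∂n| = 1.12×10⁻³ / (9.18×10⁻⁵ × 0.706) = 17.2 m/s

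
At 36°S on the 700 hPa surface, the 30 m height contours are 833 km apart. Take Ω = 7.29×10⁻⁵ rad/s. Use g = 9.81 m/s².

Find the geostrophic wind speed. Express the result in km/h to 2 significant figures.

Coriolis parameter at 36°S:
f = 2Ω sin φ = 2 × 7.29×10⁻⁵ × sin 36° = 8.57×10⁻⁵ s⁻¹
Height gradient: |∂Z/∂n| = 30 m / 833000 m = 3.60×10⁻⁵
On a pressure surface, geostrophic balance gives V_g = (g/f)|∂Z/∂n|:
V_g = 9.81 × 3.60×10⁻⁵ / 8.57×10⁻⁵ = 4.12 m/s
Converting: 4.12 m/s × 3.6 = 15 km/h

15 km/h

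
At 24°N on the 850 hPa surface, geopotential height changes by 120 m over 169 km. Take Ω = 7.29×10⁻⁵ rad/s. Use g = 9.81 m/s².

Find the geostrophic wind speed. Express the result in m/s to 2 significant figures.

120 m/s

Coriolis parameter at 24°N:
f = 2Ω sin φ = 2 × 7.29×10⁻⁵ × sin 24° = 5.93×10⁻⁵ s⁻¹
Height gradient: |∂Z/∂n| = 120 m / 169000 m = 7.10×10⁻⁴
On a pressure surface, geostrophic balance gives V_g = (g/f)|∂Z/∂n|:
V_g = 9.81 × 7.10×10⁻⁴ / 5.93×10⁻⁵ = 117 m/s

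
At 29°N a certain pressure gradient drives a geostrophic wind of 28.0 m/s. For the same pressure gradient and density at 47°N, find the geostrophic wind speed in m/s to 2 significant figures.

With the same pressure gradient and density, V_g ∝ 1/f ∝ 1/sin φ.
V₂ = V₁ · sin φ₁ / sin φ₂ = 28.0 × sin 29° / sin 47°
V₂ = 28.0 × 0.4848/0.7314 = 19 m/s

19 m/s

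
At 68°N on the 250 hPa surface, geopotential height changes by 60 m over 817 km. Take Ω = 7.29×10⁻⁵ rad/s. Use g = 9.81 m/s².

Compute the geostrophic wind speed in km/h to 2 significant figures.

Coriolis parameter at 68°N:
f = 2Ω sin φ = 2 × 7.29×10⁻⁵ × sin 68° = 1.35×10⁻⁴ s⁻¹
Height gradient: |∂Z/∂n| = 60 m / 817000 m = 7.34×10⁻⁵
On a pressure surface, geostrophic balance gives V_g = (g/f)|∂Z/∂n|:
V_g = 9.81 × 7.34×10⁻⁵ / 1.35×10⁻⁴ = 5.33 m/s
Converting: 5.33 m/s × 3.6 = 19 km/h

19 km/h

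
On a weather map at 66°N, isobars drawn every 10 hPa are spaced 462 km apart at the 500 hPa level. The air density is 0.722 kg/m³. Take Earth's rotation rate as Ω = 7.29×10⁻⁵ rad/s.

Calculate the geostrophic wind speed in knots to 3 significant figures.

43.8 knots

Coriolis parameter at 66°N:
f = 2Ω sin φ = 2 × 7.29×10⁻⁵ × sin 66° = 1.33×10⁻⁴ s⁻¹
Pressure gradient: |∂P/∂n| = 1000 Pa / 462000 m = 2.16×10⁻³ Pa/m
Geostrophic balance (pressure-gradient force = Coriolis force):
V_g = (1/(fρ)) |∂P/∂n| = 2.16×10⁻³ / (1.33×10⁻⁴ × 0.722) = 22.5 m/s
Converting: 22.5 m/s × 1.944 = 43.8 knots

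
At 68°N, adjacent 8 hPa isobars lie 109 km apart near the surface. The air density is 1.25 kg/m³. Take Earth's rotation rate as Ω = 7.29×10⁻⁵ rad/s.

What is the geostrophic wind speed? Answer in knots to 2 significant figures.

Coriolis parameter at 68°N:
f = 2Ω sin φ = 2 × 7.29×10⁻⁵ × sin 68° = 1.35×10⁻⁴ s⁻¹
Pressure gradient: |∂P/∂n| = 800 Pa / 109000 m = 7.34×10⁻³ Pa/m
Geostrophic balance (pressure-gradient force = Coriolis force):
V_g = (1/(fρ)) |∂P/∂n| = 7.34×10⁻³ / (1.35×10⁻⁴ × 1.25) = 43.4 m/s
Converting: 43.4 m/s × 1.944 = 84 knots

84 knots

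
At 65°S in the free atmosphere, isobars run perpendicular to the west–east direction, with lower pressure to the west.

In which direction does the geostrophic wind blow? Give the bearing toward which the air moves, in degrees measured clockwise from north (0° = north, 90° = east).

The pressure-gradient force points toward the west (bearing 270°).
Geostrophic balance: in the Southern Hemisphere the Coriolis force deflects motion to the left, so the geostrophic wind blows 90° to the left of the pressure-gradient force (low pressure on the right).
Rotating 270° by 90° counterclockwise gives 180° — the wind blows toward the south.

180°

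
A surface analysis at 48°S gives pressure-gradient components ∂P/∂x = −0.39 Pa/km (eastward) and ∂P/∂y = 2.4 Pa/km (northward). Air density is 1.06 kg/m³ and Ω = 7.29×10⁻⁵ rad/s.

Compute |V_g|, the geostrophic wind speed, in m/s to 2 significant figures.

21 m/s

Coriolis parameter at 48°S:
f = 2Ω sin φ = 2 × 7.29×10⁻⁵ × sin 48° = 1.08×10⁻⁴ s⁻¹
In the Southern Hemisphere f is negative: f = −1.08×10⁻⁴ s⁻¹.
Component geostrophic relations (x east, y north):
u_g = −(1/(fρ)) ∂P/∂y,  v_g = (1/(fρ)) ∂P/∂x
u_g = −(2.4×10⁻³)/(−1.08×10⁻⁴ × 1.06) = 20.9 m/s;  v_g = (−0.39×10⁻³)/(−1.08×10⁻⁴ × 1.06) = 3.40 m/s
|V_g| = √(u_g² + v_g²) = 21.2 m/s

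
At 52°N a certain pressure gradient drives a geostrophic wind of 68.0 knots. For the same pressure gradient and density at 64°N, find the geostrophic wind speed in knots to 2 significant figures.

With the same pressure gradient and density, V_g ∝ 1/f ∝ 1/sin φ.
V₂ = V₁ · sin φ₁ / sin φ₂ = 68.0 × sin 52° / sin 64°
V₂ = 68.0 × 0.7880/0.8988 = 60 knots

60 knots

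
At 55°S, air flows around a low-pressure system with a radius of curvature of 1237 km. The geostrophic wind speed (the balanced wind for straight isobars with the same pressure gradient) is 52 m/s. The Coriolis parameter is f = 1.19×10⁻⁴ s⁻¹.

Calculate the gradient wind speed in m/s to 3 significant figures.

Around a low, centrifugal force acts outward with Coriolis, so pressure-gradient force balances both:
(1/ρ)|∂P/∂n| = fV + V²/R  →  V² + fR·V − fR·V_g = 0
With fR = 1.19×10⁻⁴ × 1237×10³ m = 147 m/s:
V = [−fR + √((fR)² + 4 fR V_g)]/2 = [−147 + √(147² + 4×147×52)]/2 = 40.7 m/s
Subgeostrophic (V < V_g = 52 m/s), as expected around a low.

40.7 m/s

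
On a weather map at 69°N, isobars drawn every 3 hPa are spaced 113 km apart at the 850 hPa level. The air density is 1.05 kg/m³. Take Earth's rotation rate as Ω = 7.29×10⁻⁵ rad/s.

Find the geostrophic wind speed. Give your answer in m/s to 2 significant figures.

19 m/s

Coriolis parameter at 69°N:
f = 2Ω sin φ = 2 × 7.29×10⁻⁵ × sin 69° = 1.36×10⁻⁴ s⁻¹
Pressure gradient: |∂P/∂n| = 300 Pa / 113000 m = 2.65×10⁻³ Pa/m
Geostrophic balance (pressure-gradient force = Coriolis force):
V_g = (1/(fρ)) |∂P/∂n| = 2.65×10⁻³ / (1.36×10⁻⁴ × 1.05) = 18.6 m/s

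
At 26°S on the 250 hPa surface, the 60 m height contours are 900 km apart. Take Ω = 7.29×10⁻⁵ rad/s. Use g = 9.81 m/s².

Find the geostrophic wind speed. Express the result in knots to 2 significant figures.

20 knots

Coriolis parameter at 26°S:
f = 2Ω sin φ = 2 × 7.29×10⁻⁵ × sin 26° = 6.39×10⁻⁵ s⁻¹
Height gradient: |∂Z/∂n| = 60 m / 900000 m = 6.67×10⁻⁵
On a pressure surface, geostrophic balance gives V_g = (g/f)|∂Z/∂n|:
V_g = 9.81 × 6.67×10⁻⁵ / 6.39×10⁻⁵ = 10.2 m/s
Converting: 10.2 m/s × 1.944 = 20 knots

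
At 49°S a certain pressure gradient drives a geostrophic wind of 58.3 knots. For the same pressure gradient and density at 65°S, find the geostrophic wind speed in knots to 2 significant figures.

49 knots

With the same pressure gradient and density, V_g ∝ 1/f ∝ 1/sin φ.
V₂ = V₁ · sin φ₁ / sin φ₂ = 58.3 × sin 49° / sin 65°
V₂ = 58.3 × 0.7547/0.9063 = 49 knots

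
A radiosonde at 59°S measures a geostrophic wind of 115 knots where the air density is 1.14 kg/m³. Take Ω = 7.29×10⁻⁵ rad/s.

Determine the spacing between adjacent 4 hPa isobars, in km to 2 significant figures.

47 km

Coriolis parameter at 59°S:
f = 2Ω sin φ = 2 × 7.29×10⁻⁵ × sin 59° = 1.25×10⁻⁴ s⁻¹
Wind speed in SI: 115 knots = 59.2 m/s
Geostrophic balance rearranged: |∂P/∂n| = f ρ V_g
|∂P/∂n| = 1.25×10⁻⁴ × 1.14 × 59.2 = 8.43×10⁻³ Pa/m
Isobar spacing: Δn = ΔP/|∂P/∂n| = 400 Pa / 8.43×10⁻³ Pa/m = 47457 m ≈ 47 km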